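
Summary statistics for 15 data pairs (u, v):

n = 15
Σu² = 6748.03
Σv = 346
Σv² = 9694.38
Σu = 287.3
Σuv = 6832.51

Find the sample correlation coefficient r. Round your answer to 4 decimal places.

r = (nΣuv − ΣuΣv) / √[(nΣu² − (Σu)²)(nΣv² − (Σv)²)]
Numerator: 15×6832.51 − 287.3×346 = 3081.85
Denominator: √[(101220.45 − 82541.29)(145415.7 − 119716)] = √[18679.16 × 25699.7] = 21910.0162
r = 3081.85 / 21910.0162 ≈ 0.1407

0.1407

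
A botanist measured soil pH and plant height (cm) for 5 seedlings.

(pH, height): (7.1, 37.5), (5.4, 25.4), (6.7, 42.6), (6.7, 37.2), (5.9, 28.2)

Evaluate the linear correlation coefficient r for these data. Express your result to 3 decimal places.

0.888

n = 5, Σx = 31.8, Σy = 170.9, Σx² = 204.16, Σy² = 6045.25, Σxy = 1104.45
nΣxy − ΣxΣy = 5522.25 − 5434.62 = 87.63
nΣx² − (Σx)² = 1020.8 − 1011.24 = 9.56; nΣy² − (Σy)² = 30226.25 − 29206.81 = 1019.44
r = 87.63 / √(9.56 × 1019.44) = 87.63 / 98.7211 ≈ 0.888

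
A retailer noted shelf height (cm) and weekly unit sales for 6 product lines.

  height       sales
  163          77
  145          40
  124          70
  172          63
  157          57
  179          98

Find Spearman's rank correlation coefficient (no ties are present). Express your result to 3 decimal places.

0.543

Rank height: 4, 2, 1, 5, 3, 6
Rank sales: 5, 1, 4, 3, 2, 6
d = rank(height) − rank(sales): -1, 1, -3, 2, 1, 0; Σd² = 16
ρ = 1 − 6Σd² / [n(n²−1)] = 1 − 6×16 / (6×35) = 1 − 96/210 ≈ 0.543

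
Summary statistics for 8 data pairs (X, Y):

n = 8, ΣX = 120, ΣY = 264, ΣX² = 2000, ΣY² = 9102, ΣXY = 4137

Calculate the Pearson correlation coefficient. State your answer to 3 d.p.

r = (nΣXY − ΣXΣY) / √[(nΣX² − (ΣX)²)(nΣY² − (ΣY)²)]
Numerator: 8×4137 − 120×264 = 1416
Denominator: √[(16000 − 14400)(72816 − 69696)] = √[1600 × 3120] = 2234.2784
r = 1416 / 2234.2784 ≈ 0.634

0.634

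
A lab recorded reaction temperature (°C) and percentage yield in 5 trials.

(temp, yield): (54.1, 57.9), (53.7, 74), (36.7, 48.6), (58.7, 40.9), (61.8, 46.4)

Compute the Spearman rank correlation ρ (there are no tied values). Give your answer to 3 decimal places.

-0.600

Rank temp: 3, 2, 1, 4, 5
Rank yield: 4, 5, 3, 1, 2
d = rank(temp) − rank(yield): -1, -3, -2, 3, 3; Σd² = 32
ρ = 1 − 6Σd² / [n(n²−1)] = 1 − 6×32 / (5×24) = 1 − 192/120 ≈ -0.600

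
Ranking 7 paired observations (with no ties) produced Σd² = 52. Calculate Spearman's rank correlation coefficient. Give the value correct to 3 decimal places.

ρ = 1 − 6Σd² / [n(n²−1)] = 1 − 6×52 / (7×48)
  = 1 − 312/336 = 1 − 0.9286 ≈ 0.071

0.071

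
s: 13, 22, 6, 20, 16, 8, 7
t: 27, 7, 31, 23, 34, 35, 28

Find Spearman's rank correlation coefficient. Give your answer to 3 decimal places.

-0.607

Rank s: 4, 7, 1, 6, 5, 3, 2
Rank t: 3, 1, 5, 2, 6, 7, 4
d = rank(s) − rank(t): 1, 6, -4, 4, -1, -4, -2; Σd² = 90
ρ = 1 − 6Σd² / [n(n²−1)] = 1 − 6×90 / (7×48) = 1 − 540/336 ≈ -0.607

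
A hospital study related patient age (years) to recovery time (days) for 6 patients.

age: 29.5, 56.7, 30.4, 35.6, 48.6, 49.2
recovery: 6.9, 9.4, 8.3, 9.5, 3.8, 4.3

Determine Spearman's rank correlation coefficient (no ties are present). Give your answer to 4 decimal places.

-0.0286

Rank age: 1, 6, 2, 3, 4, 5
Rank recovery: 3, 5, 4, 6, 1, 2
d = rank(age) − rank(recovery): -2, 1, -2, -3, 3, 3; Σd² = 36
ρ = 1 − 6Σd² / [n(n²−1)] = 1 − 6×36 / (6×35) = 1 − 216/210 ≈ -0.0286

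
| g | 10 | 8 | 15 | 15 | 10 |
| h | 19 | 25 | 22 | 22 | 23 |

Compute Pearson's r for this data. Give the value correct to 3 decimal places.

n = 5, Σg = 58, Σh = 111, Σg² = 714, Σh² = 2483, Σgh = 1280
nΣgh − ΣgΣh = 6400 − 6438 = -38
nΣg² − (Σg)² = 3570 − 3364 = 206; nΣh² − (Σh)² = 12415 − 12321 = 94
r = -38 / √(206 × 94) = -38 / 139.1546 ≈ -0.273

-0.273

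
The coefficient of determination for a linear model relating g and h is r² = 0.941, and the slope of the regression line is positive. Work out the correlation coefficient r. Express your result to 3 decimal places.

|r| = √0.941 = 0.970
The association is positive, so r = 0.970.

0.970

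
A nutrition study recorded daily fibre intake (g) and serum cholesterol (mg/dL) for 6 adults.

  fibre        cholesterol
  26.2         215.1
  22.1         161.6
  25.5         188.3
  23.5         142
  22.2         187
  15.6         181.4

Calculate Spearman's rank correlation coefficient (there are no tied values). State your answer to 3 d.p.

0.600

Rank fibre: 6, 2, 5, 4, 3, 1
Rank cholesterol: 6, 2, 5, 1, 4, 3
d = rank(fibre) − rank(cholesterol): 0, 0, 0, 3, -1, -2; Σd² = 14
ρ = 1 − 6Σd² / [n(n²−1)] = 1 − 6×14 / (6×35) = 1 − 84/210 ≈ 0.600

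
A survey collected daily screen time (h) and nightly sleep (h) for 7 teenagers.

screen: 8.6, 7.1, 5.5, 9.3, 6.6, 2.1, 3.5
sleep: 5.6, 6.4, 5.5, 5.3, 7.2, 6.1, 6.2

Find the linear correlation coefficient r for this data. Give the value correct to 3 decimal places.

n = 7, Σx = 42.7, Σy = 42.3, Σx² = 301.33, Σy² = 258.15, Σxy = 255.17
nΣxy − ΣxΣy = 1786.19 − 1806.21 = -20.02
nΣx² − (Σx)² = 2109.31 − 1823.29 = 286.02; nΣy² − (Σy)² = 1807.05 − 1789.29 = 17.76
r = -20.02 / √(286.02 × 17.76) = -20.02 / 71.2721 ≈ -0.281

-0.281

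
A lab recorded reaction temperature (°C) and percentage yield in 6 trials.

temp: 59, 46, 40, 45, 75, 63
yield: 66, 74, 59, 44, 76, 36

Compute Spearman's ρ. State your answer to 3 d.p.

0.314

Rank temp: 4, 3, 1, 2, 6, 5
Rank yield: 4, 5, 3, 2, 6, 1
d = rank(temp) − rank(yield): 0, -2, -2, 0, 0, 4; Σd² = 24
ρ = 1 − 6Σd² / [n(n²−1)] = 1 − 6×24 / (6×35) = 1 − 144/210 ≈ 0.314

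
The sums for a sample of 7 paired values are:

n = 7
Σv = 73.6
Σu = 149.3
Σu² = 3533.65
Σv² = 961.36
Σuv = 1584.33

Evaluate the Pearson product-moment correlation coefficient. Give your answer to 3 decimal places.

r = (nΣuv − ΣuΣv) / √[(nΣu² − (Σu)²)(nΣv² − (Σv)²)]
Numerator: 7×1584.33 − 149.3×73.6 = 101.83
Denominator: √[(24735.55 − 22290.49)(6729.52 − 5416.96)] = √[2445.06 × 1312.56] = 1791.4486
r = 101.83 / 1791.4486 ≈ 0.057

0.057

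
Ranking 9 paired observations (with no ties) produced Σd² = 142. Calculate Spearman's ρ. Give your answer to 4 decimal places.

-0.1833

ρ = 1 − 6Σd² / [n(n²−1)] = 1 − 6×142 / (9×80)
  = 1 − 852/720 = 1 − 1.18333 ≈ -0.1833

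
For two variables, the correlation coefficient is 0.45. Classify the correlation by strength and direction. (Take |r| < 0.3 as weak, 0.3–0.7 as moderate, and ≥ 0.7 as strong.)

r = 0.45 > 0 so the relationship is positive.
|r| = 0.45, which falls in the moderate range.

moderate positive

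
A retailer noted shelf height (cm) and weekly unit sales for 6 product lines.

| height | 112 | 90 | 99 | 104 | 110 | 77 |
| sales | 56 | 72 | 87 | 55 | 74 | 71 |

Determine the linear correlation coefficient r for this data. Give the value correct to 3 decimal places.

-0.319

n = 6, Σx = 592, Σy = 415, Σx² = 59290, Σy² = 29431, Σxy = 40692
nΣxy − ΣxΣy = 244152 − 245680 = -1528
nΣx² − (Σx)² = 355740 − 350464 = 5276; nΣy² − (Σy)² = 176586 − 172225 = 4361
r = -1528 / √(5276 × 4361) = -1528 / 4796.7318 ≈ -0.319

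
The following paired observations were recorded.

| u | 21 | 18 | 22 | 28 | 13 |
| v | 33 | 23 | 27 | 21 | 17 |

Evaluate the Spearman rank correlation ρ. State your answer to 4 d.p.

0.3000

Rank u: 3, 2, 4, 5, 1
Rank v: 5, 3, 4, 2, 1
d = rank(u) − rank(v): -2, -1, 0, 3, 0; Σd² = 14
ρ = 1 − 6Σd² / [n(n²−1)] = 1 − 6×14 / (5×24) = 1 − 84/120 ≈ 0.3000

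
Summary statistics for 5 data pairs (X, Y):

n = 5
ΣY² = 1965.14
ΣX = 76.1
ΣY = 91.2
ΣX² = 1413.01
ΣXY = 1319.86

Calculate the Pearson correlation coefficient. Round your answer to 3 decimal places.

-0.246

r = (nΣXY − ΣXΣY) / √[(nΣX² − (ΣX)²)(nΣY² − (ΣY)²)]
Numerator: 5×1319.86 − 76.1×91.2 = -341.02
Denominator: √[(7065.05 − 5791.21)(9825.7 − 8317.44)] = √[1273.84 × 1508.26] = 1386.1031
r = -341.02 / 1386.1031 ≈ -0.246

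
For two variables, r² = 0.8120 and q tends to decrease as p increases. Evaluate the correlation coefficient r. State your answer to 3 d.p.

|r| = √0.8120 = 0.901
The association is negative, so r = −0.901.

-0.901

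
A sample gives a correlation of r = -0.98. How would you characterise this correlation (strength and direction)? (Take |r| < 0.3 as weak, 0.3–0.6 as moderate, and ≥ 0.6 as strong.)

r = -0.98 < 0 so the relationship is negative.
|r| = 0.98, which falls in the strong range.

strong negative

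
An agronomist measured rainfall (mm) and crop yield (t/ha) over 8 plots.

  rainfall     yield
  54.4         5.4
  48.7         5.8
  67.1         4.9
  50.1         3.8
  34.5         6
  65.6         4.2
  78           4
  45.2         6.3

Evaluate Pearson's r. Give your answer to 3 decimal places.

n = 8, Σx = 443.6, Σy = 40.4, Σx² = 25964.12, Σy² = 210.58, Σxy = 2174.67
nΣxy − ΣxΣy = 17397.36 − 17921.44 = -524.08
nΣx² − (Σx)² = 207712.96 − 196780.96 = 10932; nΣy² − (Σy)² = 1684.64 − 1632.16 = 52.48
r = -524.08 / √(10932 × 52.48) = -524.08 / 757.4374 ≈ -0.692

-0.692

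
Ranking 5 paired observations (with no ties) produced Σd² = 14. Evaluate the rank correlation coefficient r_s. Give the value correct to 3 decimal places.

ρ = 1 − 6Σd² / [n(n²−1)] = 1 − 6×14 / (5×24)
  = 1 − 84/120 = 1 − 0.7000 ≈ 0.300

0.300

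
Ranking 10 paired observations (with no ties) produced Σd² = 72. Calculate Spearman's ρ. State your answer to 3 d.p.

ρ = 1 − 6Σd² / [n(n²−1)] = 1 − 6×72 / (10×99)
  = 1 − 432/990 = 1 − 0.4364 ≈ 0.564

0.564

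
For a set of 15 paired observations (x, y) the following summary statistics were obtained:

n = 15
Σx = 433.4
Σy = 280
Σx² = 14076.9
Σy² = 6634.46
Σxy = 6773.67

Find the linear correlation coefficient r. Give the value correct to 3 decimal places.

r = (nΣxy − ΣxΣy) / √[(nΣx² − (Σx)²)(nΣy² − (Σy)²)]
Numerator: 15×6773.67 − 433.4×280 = -19746.95
Denominator: √[(211153.5 − 187835.56)(99516.9 − 78400)] = √[23317.94 × 21116.9] = 22190.1466
r = -19746.95 / 22190.1466 ≈ -0.890

-0.890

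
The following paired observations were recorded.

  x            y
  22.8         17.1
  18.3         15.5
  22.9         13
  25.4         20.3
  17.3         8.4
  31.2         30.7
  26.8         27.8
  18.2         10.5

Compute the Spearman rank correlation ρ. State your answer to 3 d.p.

0.929

Rank x: 4, 3, 5, 6, 1, 8, 7, 2
Rank y: 5, 4, 3, 6, 1, 8, 7, 2
d = rank(x) − rank(y): -1, -1, 2, 0, 0, 0, 0, 0; Σd² = 6
ρ = 1 − 6Σd² / [n(n²−1)] = 1 − 6×6 / (8×63) = 1 − 36/504 ≈ 0.929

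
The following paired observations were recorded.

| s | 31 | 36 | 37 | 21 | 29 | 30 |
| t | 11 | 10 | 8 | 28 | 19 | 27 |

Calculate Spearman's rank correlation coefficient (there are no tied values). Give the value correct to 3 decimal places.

-0.943

Rank s: 4, 5, 6, 1, 2, 3
Rank t: 3, 2, 1, 6, 4, 5
d = rank(s) − rank(t): 1, 3, 5, -5, -2, -2; Σd² = 68
ρ = 1 − 6Σd² / [n(n²−1)] = 1 − 6×68 / (6×35) = 1 − 408/210 ≈ -0.943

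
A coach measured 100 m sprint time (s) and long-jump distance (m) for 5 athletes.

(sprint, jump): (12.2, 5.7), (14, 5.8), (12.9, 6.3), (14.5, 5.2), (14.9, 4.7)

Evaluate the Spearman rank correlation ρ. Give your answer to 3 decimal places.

Rank sprint: 1, 3, 2, 4, 5
Rank jump: 3, 4, 5, 2, 1
d = rank(sprint) − rank(jump): -2, -1, -3, 2, 4; Σd² = 34
ρ = 1 − 6Σd² / [n(n²−1)] = 1 − 6×34 / (5×24) = 1 − 204/120 ≈ -0.700

-0.700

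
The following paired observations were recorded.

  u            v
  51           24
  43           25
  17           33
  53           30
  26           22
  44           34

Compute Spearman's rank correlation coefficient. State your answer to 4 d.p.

0.0286

Rank u: 5, 3, 1, 6, 2, 4
Rank v: 2, 3, 5, 4, 1, 6
d = rank(u) − rank(v): 3, 0, -4, 2, 1, -2; Σd² = 34
ρ = 1 − 6Σd² / [n(n²−1)] = 1 − 6×34 / (6×35) = 1 − 204/210 ≈ 0.0286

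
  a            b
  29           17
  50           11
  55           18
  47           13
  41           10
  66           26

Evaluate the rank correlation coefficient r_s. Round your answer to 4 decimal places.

0.6000

Rank a: 1, 4, 5, 3, 2, 6
Rank b: 4, 2, 5, 3, 1, 6
d = rank(a) − rank(b): -3, 2, 0, 0, 1, 0; Σd² = 14
ρ = 1 − 6Σd² / [n(n²−1)] = 1 − 6×14 / (6×35) = 1 − 84/210 ≈ 0.6000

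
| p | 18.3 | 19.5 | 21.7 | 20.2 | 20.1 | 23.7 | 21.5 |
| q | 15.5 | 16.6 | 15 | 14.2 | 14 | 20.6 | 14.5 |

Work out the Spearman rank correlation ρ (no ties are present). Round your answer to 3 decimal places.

Rank p: 1, 2, 6, 4, 3, 7, 5
Rank q: 5, 6, 4, 2, 1, 7, 3
d = rank(p) − rank(q): -4, -4, 2, 2, 2, 0, 2; Σd² = 48
ρ = 1 − 6Σd² / [n(n²−1)] = 1 − 6×48 / (7×48) = 1 − 288/336 ≈ 0.143

0.143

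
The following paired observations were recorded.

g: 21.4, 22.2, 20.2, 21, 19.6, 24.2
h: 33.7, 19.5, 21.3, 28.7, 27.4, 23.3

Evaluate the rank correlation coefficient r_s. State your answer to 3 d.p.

Rank g: 4, 5, 2, 3, 1, 6
Rank h: 6, 1, 2, 5, 4, 3
d = rank(g) − rank(h): -2, 4, 0, -2, -3, 3; Σd² = 42
ρ = 1 − 6Σd² / [n(n²−1)] = 1 − 6×42 / (6×35) = 1 − 252/210 ≈ -0.200

-0.200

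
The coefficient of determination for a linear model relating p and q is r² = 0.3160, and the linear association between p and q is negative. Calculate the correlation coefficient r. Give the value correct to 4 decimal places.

|r| = √0.3160 = 0.5621
The association is negative, so r = −0.5621.

-0.5621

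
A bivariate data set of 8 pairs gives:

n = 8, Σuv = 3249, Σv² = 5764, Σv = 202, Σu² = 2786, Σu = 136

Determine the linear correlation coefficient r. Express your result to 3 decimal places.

r = (nΣuv − ΣuΣv) / √[(nΣu² − (Σu)²)(nΣv² − (Σv)²)]
Numerator: 8×3249 − 136×202 = -1480
Denominator: √[(22288 − 18496)(46112 − 40804)] = √[3792 × 5308] = 4486.4168
r = -1480 / 4486.4168 ≈ -0.330

-0.330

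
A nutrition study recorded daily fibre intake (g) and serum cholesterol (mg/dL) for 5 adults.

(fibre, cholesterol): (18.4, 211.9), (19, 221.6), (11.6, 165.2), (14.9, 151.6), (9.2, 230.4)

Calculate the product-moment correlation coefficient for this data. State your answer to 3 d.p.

0.110

n = 5, Σx = 73.1, Σy = 980.7, Σx² = 1140.77, Σy² = 197365.93, Σxy = 14404.2
nΣxy − ΣxΣy = 72021 − 71689.17 = 331.83
nΣx² − (Σx)² = 5703.85 − 5343.61 = 360.24; nΣy² − (Σy)² = 986829.65 − 961772.49 = 25057.16
r = 331.83 / √(360.24 × 25057.16) = 331.83 / 3004.4286 ≈ 0.110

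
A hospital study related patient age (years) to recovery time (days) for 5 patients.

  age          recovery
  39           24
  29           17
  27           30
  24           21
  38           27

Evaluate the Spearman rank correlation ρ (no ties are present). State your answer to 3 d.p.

0.100

Rank age: 5, 3, 2, 1, 4
Rank recovery: 3, 1, 5, 2, 4
d = rank(age) − rank(recovery): 2, 2, -3, -1, 0; Σd² = 18
ρ = 1 − 6Σd² / [n(n²−1)] = 1 − 6×18 / (5×24) = 1 − 108/120 ≈ 0.100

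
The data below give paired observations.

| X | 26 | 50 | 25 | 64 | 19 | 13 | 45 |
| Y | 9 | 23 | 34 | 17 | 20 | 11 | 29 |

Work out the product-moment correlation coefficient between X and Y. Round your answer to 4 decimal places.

n = 7, ΣX = 242, ΣY = 143, ΣX² = 10452, ΣY² = 3417, ΣXY = 5150
nΣXY − ΣXΣY = 36050 − 34606 = 1444
nΣX² − (ΣX)² = 73164 − 58564 = 14600; nΣY² − (ΣY)² = 23919 − 20449 = 3470
r = 1444 / √(14600 × 3470) = 1444 / 7117.7244 ≈ 0.2029

0.2029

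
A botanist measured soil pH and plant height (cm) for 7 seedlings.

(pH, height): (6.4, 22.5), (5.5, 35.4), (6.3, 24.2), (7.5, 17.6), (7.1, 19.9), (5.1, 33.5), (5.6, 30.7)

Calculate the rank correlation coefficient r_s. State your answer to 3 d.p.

Rank pH: 5, 2, 4, 7, 6, 1, 3
Rank height: 3, 7, 4, 1, 2, 6, 5
d = rank(pH) − rank(height): 2, -5, 0, 6, 4, -5, -2; Σd² = 110
ρ = 1 − 6Σd² / [n(n²−1)] = 1 − 6×110 / (7×48) = 1 − 660/336 ≈ -0.964

-0.964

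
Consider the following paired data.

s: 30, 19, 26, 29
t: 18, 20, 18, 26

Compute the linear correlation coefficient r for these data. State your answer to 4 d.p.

n = 4, Σs = 104, Σt = 82, Σs² = 2778, Σt² = 1724, Σst = 2142
nΣst − ΣsΣt = 8568 − 8528 = 40
nΣs² − (Σs)² = 11112 − 10816 = 296; nΣt² − (Σt)² = 6896 − 6724 = 172
r = 40 / √(296 × 172) = 40 / 225.6369 ≈ 0.1773

0.1773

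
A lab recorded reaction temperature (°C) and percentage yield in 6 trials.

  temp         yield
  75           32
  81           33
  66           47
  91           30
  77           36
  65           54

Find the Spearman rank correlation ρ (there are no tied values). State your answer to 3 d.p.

-0.829

Rank temp: 3, 5, 2, 6, 4, 1
Rank yield: 2, 3, 5, 1, 4, 6
d = rank(temp) − rank(yield): 1, 2, -3, 5, 0, -5; Σd² = 64
ρ = 1 − 6Σd² / [n(n²−1)] = 1 − 6×64 / (6×35) = 1 − 384/210 ≈ -0.829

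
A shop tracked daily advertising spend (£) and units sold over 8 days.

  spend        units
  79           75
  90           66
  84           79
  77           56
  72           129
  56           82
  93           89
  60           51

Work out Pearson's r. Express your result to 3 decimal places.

0.064

n = 8, Σx = 611, Σy = 627, Σx² = 47895, Σy² = 53245, Σxy = 48030
nΣxy − ΣxΣy = 384240 − 383097 = 1143
nΣx² − (Σx)² = 383160 − 373321 = 9839; nΣy² − (Σy)² = 425960 − 393129 = 32831
r = 1143 / √(9839 × 32831) = 1143 / 17972.8743 ≈ 0.064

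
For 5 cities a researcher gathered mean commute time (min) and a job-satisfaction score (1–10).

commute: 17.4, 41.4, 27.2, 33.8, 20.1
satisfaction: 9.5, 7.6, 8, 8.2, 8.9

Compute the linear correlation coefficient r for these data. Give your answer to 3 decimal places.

n = 5, Σx = 139.9, Σy = 42.2, Σx² = 4303.01, Σy² = 358.46, Σxy = 1153.59
nΣxy − ΣxΣy = 5767.95 − 5903.78 = -135.83
nΣx² − (Σx)² = 21515.05 − 19572.01 = 1943.04; nΣy² − (Σy)² = 1792.3 − 1780.84 = 11.46
r = -135.83 / √(1943.04 × 11.46) = -135.83 / 149.2221 ≈ -0.910

-0.910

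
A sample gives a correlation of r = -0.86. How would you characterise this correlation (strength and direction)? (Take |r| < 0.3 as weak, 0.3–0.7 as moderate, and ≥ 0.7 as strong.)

strong negative

r = -0.86 < 0 so the relationship is negative.
|r| = 0.86, which falls in the strong range.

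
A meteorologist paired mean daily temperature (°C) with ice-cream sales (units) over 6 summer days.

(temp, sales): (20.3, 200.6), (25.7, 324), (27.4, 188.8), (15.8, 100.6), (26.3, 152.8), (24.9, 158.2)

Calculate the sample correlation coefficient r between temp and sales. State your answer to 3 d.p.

0.473

n = 6, Σx = 140.4, Σy = 1125, Σx² = 3384.68, Σy² = 239357.24, Σxy = 27119.4
nΣxy − ΣxΣy = 162716.4 − 157950 = 4766.4
nΣx² − (Σx)² = 20308.08 − 19712.16 = 595.92; nΣy² − (Σy)² = 1436143.44 − 1265625 = 170518.44
r = 4766.4 / √(595.92 × 170518.44) = 4766.4 / 10080.4439 ≈ 0.473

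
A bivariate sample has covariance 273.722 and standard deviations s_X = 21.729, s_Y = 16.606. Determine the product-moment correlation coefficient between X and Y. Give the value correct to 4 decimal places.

0.7586

r = Cov(X,Y) / (s_X · s_Y) = 273.722 / (21.729 × 16.606)
  = 273.722 / 360.8318 ≈ 0.7586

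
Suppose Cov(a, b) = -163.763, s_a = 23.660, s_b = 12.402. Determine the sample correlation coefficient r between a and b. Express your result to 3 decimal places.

-0.558

r = Cov(a,b) / (s_a · s_b) = -163.763 / (23.660 × 12.402)
  = -163.763 / 293.4313 ≈ -0.558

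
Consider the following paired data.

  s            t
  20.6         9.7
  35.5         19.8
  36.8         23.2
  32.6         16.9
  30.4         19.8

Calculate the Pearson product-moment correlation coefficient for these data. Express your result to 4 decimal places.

n = 5, Σs = 155.9, Σt = 89.4, Σs² = 5025.77, Σt² = 1702.02, Σst = 2909.34
nΣst − ΣsΣt = 14546.7 − 13937.46 = 609.24
nΣs² − (Σs)² = 25128.85 − 24304.81 = 824.04; nΣt² − (Σt)² = 8510.1 − 7992.36 = 517.74
r = 609.24 / √(824.04 × 517.74) = 609.24 / 653.1757 ≈ 0.9327

0.9327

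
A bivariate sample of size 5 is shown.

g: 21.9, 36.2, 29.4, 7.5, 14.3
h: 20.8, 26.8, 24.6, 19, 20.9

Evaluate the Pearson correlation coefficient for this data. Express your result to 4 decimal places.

0.9570

n = 5, Σg = 109.3, Σh = 112.1, Σg² = 2915.15, Σh² = 2553.85, Σgh = 2590.29
nΣgh − ΣgΣh = 12951.45 − 12252.53 = 698.92
nΣg² − (Σg)² = 14575.75 − 11946.49 = 2629.26; nΣh² − (Σh)² = 12769.25 − 12566.41 = 202.84
r = 698.92 / √(2629.26 × 202.84) = 698.92 / 730.2870 ≈ 0.9570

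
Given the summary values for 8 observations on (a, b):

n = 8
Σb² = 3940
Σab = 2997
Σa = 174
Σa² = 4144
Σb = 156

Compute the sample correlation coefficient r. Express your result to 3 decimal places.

-0.697

r = (nΣab − ΣaΣb) / √[(nΣa² − (Σa)²)(nΣb² − (Σb)²)]
Numerator: 8×2997 − 174×156 = -3168
Denominator: √[(33152 − 30276)(31520 − 24336)] = √[2876 × 7184] = 4545.4575
r = -3168 / 4545.4575 ≈ -0.697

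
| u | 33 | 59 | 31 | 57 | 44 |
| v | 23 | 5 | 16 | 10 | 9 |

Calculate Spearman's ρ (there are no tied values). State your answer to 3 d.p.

-0.800

Rank u: 2, 5, 1, 4, 3
Rank v: 5, 1, 4, 3, 2
d = rank(u) − rank(v): -3, 4, -3, 1, 1; Σd² = 36
ρ = 1 − 6Σd² / [n(n²−1)] = 1 − 6×36 / (5×24) = 1 − 216/120 ≈ -0.800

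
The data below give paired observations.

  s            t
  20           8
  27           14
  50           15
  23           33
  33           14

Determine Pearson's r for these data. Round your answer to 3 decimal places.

n = 5, Σs = 153, Σt = 84, Σs² = 5247, Σt² = 1770, Σst = 2509
nΣst − ΣsΣt = 12545 − 12852 = -307
nΣs² − (Σs)² = 26235 − 23409 = 2826; nΣt² − (Σt)² = 8850 − 7056 = 1794
r = -307 / √(2826 × 1794) = -307 / 2251.6314 ≈ -0.136

-0.136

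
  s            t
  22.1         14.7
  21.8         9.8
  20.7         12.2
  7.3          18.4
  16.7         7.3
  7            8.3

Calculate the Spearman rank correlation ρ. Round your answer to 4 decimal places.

0.2571

Rank s: 6, 5, 4, 2, 3, 1
Rank t: 5, 3, 4, 6, 1, 2
d = rank(s) − rank(t): 1, 2, 0, -4, 2, -1; Σd² = 26
ρ = 1 − 6Σd² / [n(n²−1)] = 1 − 6×26 / (6×35) = 1 − 156/210 ≈ 0.2571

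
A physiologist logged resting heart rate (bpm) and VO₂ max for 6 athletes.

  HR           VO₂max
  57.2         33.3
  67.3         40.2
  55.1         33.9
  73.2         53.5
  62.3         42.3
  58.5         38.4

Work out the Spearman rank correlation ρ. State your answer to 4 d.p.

Rank HR: 2, 5, 1, 6, 4, 3
Rank VO₂max: 1, 4, 2, 6, 5, 3
d = rank(HR) − rank(VO₂max): 1, 1, -1, 0, -1, 0; Σd² = 4
ρ = 1 − 6Σd² / [n(n²−1)] = 1 − 6×4 / (6×35) = 1 − 24/210 ≈ 0.8857

0.8857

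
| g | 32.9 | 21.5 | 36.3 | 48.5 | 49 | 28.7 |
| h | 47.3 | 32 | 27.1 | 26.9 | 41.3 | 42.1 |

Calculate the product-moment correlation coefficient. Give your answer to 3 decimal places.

-0.147

n = 6, Σg = 216.9, Σh = 216.7, Σg² = 8439.29, Σh² = 8197.41, Σgh = 7764.52
nΣgh − ΣgΣh = 46587.12 − 47002.23 = -415.11
nΣg² − (Σg)² = 50635.74 − 47045.61 = 3590.13; nΣh² − (Σh)² = 49184.46 − 46958.89 = 2225.57
r = -415.11 / √(3590.13 × 2225.57) = -415.11 / 2826.6740 ≈ -0.147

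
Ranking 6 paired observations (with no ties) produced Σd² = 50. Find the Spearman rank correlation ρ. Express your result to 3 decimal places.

ρ = 1 − 6Σd² / [n(n²−1)] = 1 − 6×50 / (6×35)
  = 1 − 300/210 = 1 − 1.4286 ≈ -0.429

-0.429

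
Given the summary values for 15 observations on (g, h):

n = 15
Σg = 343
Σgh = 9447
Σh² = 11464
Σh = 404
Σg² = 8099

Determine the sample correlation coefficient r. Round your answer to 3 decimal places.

r = (nΣgh − ΣgΣh) / √[(nΣg² − (Σg)²)(nΣh² − (Σh)²)]
Numerator: 15×9447 − 343×404 = 3133
Denominator: √[(121485 − 117649)(171960 − 163216)] = √[3836 × 8744] = 5791.5442
r = 3133 / 5791.5442 ≈ 0.541

0.541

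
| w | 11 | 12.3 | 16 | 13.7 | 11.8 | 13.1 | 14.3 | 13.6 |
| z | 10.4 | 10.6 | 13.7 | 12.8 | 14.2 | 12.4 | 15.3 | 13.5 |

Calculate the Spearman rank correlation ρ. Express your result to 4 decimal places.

0.5714

Rank w: 1, 3, 8, 6, 2, 4, 7, 5
Rank z: 1, 2, 6, 4, 7, 3, 8, 5
d = rank(w) − rank(z): 0, 1, 2, 2, -5, 1, -1, 0; Σd² = 36
ρ = 1 − 6Σd² / [n(n²−1)] = 1 − 6×36 / (8×63) = 1 − 216/504 ≈ 0.5714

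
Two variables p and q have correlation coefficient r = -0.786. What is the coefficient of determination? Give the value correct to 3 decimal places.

0.618

r² = (-0.786)² = 0.618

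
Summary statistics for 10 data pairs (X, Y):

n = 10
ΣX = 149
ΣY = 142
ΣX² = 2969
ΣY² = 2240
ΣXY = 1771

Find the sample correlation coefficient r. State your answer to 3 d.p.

-0.843

r = (nΣXY − ΣXΣY) / √[(nΣX² − (ΣX)²)(nΣY² − (ΣY)²)]
Numerator: 10×1771 − 149×142 = -3448
Denominator: √[(29690 − 22201)(22400 − 20164)] = √[7489 × 2236] = 4092.1149
r = -3448 / 4092.1149 ≈ -0.843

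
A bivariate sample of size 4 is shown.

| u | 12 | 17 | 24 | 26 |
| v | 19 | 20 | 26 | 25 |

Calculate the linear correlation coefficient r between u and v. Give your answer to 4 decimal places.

n = 4, Σu = 79, Σv = 90, Σu² = 1685, Σv² = 2062, Σuv = 1842
nΣuv − ΣuΣv = 7368 − 7110 = 258
nΣu² − (Σu)² = 6740 − 6241 = 499; nΣv² − (Σv)² = 8248 − 8100 = 148
r = 258 / √(499 × 148) = 258 / 271.7572 ≈ 0.9494

0.9494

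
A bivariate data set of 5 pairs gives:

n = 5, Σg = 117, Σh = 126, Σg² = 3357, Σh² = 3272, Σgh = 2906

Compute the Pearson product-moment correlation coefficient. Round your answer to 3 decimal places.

r = (nΣgh − ΣgΣh) / √[(nΣg² − (Σg)²)(nΣh² − (Σh)²)]
Numerator: 5×2906 − 117×126 = -212
Denominator: √[(16785 − 13689)(16360 − 15876)] = √[3096 × 484] = 1224.1176
r = -212 / 1224.1176 ≈ -0.173

-0.173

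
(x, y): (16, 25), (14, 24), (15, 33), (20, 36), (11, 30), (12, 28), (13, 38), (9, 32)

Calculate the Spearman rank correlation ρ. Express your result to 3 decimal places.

0.071

Rank x: 7, 5, 6, 8, 2, 3, 4, 1
Rank y: 2, 1, 6, 7, 4, 3, 8, 5
d = rank(x) − rank(y): 5, 4, 0, 1, -2, 0, -4, -4; Σd² = 78
ρ = 1 − 6Σd² / [n(n²−1)] = 1 − 6×78 / (8×63) = 1 − 468/504 ≈ 0.071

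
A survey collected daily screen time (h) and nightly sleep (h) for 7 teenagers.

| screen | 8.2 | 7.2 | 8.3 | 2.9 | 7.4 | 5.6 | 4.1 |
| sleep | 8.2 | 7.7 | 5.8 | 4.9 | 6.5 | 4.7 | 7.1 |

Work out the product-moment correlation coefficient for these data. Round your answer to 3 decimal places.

0.485

n = 7, Σx = 43.7, Σy = 44.9, Σx² = 299.31, Σy² = 298.93, Σxy = 288.56
nΣxy − ΣxΣy = 2019.92 − 1962.13 = 57.79
nΣx² − (Σx)² = 2095.17 − 1909.69 = 185.48; nΣy² − (Σy)² = 2092.51 − 2016.01 = 76.5
r = 57.79 / √(185.48 × 76.5) = 57.79 / 119.1185 ≈ 0.485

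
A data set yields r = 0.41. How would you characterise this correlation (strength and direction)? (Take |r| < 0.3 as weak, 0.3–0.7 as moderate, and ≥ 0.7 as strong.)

r = 0.41 > 0 so the relationship is positive.
|r| = 0.41, which falls in the moderate range.

moderate positive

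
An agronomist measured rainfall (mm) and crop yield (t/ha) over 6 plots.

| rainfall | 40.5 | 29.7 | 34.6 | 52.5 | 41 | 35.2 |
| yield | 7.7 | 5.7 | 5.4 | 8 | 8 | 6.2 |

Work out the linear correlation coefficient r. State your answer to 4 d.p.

0.8187

n = 6, Σx = 233.5, Σy = 41, Σx² = 9395.79, Σy² = 287.38, Σxy = 1634.22
nΣxy − ΣxΣy = 9805.32 − 9573.5 = 231.82
nΣx² − (Σx)² = 56374.74 − 54522.25 = 1852.49; nΣy² − (Σy)² = 1724.28 − 1681 = 43.28
r = 231.82 / √(1852.49 × 43.28) = 231.82 / 283.1533 ≈ 0.8187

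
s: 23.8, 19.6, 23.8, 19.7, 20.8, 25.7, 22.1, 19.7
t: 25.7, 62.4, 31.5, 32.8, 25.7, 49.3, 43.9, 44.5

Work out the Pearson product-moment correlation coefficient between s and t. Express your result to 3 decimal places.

n = 8, Σs = 175.2, Σt = 315.8, Σs² = 3874.76, Σt² = 13620.78, Σst = 6878.97
nΣst − ΣsΣt = 55031.76 − 55328.16 = -296.4
nΣs² − (Σs)² = 30998.08 − 30695.04 = 303.04; nΣt² − (Σt)² = 108966.24 − 99729.64 = 9236.6
r = -296.4 / √(303.04 × 9236.6) = -296.4 / 1673.0389 ≈ -0.177

-0.177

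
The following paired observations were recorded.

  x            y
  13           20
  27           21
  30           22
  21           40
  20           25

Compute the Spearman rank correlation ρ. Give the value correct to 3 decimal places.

Rank x: 1, 4, 5, 3, 2
Rank y: 1, 2, 3, 5, 4
d = rank(x) − rank(y): 0, 2, 2, -2, -2; Σd² = 16
ρ = 1 − 6Σd² / [n(n²−1)] = 1 − 6×16 / (5×24) = 1 − 96/120 ≈ 0.200

0.200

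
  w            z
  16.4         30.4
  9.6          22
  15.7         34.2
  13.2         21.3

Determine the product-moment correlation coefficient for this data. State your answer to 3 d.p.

n = 4, Σw = 54.9, Σz = 107.9, Σw² = 781.85, Σz² = 3031.49, Σwz = 1527.86
nΣwz − ΣwΣz = 6111.44 − 5923.71 = 187.73
nΣw² − (Σw)² = 3127.4 − 3014.01 = 113.39; nΣz² − (Σz)² = 12125.96 − 11642.41 = 483.55
r = 187.73 / √(113.39 × 483.55) = 187.73 / 234.1575 ≈ 0.802

0.802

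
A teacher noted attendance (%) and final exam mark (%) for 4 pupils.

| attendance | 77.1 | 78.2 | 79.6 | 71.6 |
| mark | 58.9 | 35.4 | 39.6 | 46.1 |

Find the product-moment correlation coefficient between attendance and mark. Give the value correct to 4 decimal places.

-0.2793

n = 4, Σx = 306.5, Σy = 180, Σx² = 23522.37, Σy² = 8415.74, Σxy = 13762.39
nΣxy − ΣxΣy = 55049.56 − 55170 = -120.44
nΣx² − (Σx)² = 94089.48 − 93942.25 = 147.23; nΣy² − (Σy)² = 33662.96 − 32400 = 1262.96
r = -120.44 / √(147.23 × 1262.96) = -120.44 / 431.2141 ≈ -0.2793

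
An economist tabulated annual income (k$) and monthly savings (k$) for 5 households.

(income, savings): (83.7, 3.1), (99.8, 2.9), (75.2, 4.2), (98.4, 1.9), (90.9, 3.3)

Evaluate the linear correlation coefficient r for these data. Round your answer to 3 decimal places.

-0.827

n = 5, Σx = 448, Σy = 15.4, Σx² = 40566.14, Σy² = 50.16, Σxy = 1351.66
nΣxy − ΣxΣy = 6758.3 − 6899.2 = -140.9
nΣx² − (Σx)² = 202830.7 − 200704 = 2126.7; nΣy² − (Σy)² = 250.8 − 237.16 = 13.64
r = -140.9 / √(2126.7 × 13.64) = -140.9 / 170.3179 ≈ -0.827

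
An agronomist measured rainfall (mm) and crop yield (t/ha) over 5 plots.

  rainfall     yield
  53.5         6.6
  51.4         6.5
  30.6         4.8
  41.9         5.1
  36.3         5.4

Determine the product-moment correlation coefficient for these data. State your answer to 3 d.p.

0.934

n = 5, Σx = 213.7, Σy = 28.4, Σx² = 9513.87, Σy² = 164.02, Σxy = 1243.79
nΣxy − ΣxΣy = 6218.95 − 6069.08 = 149.87
nΣx² − (Σx)² = 47569.35 − 45667.69 = 1901.66; nΣy² − (Σy)² = 820.1 − 806.56 = 13.54
r = 149.87 / √(1901.66 × 13.54) = 149.87 / 160.4633 ≈ 0.934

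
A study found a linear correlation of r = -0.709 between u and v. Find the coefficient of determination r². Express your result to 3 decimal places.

r² = (-0.709)² = 0.503

0.503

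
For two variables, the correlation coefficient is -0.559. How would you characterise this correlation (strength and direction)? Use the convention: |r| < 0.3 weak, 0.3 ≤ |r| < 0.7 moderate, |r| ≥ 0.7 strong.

moderate negative

r = -0.559 < 0 so the relationship is negative.
|r| = 0.559, which falls in the moderate range.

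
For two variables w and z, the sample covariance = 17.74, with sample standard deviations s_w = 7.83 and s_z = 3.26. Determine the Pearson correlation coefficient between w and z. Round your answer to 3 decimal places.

0.695

r = Cov(w,z) / (s_w · s_z) = 17.74 / (7.83 × 3.26)
  = 17.74 / 25.5258 ≈ 0.695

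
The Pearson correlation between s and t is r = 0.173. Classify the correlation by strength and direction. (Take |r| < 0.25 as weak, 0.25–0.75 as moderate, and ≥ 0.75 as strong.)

weak positive

r = 0.173 > 0 so the relationship is positive.
|r| = 0.173, which falls in the weak range.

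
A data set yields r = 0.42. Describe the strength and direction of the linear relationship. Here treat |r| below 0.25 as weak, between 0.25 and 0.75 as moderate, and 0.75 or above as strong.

moderate positive

r = 0.42 > 0 so the relationship is positive.
|r| = 0.42, which falls in the moderate range.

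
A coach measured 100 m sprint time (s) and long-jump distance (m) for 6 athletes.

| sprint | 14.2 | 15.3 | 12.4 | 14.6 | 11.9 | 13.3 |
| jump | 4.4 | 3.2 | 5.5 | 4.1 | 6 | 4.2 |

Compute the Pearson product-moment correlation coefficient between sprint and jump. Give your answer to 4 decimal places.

-0.9463

n = 6, Σx = 81.7, Σy = 27.4, Σx² = 1121.15, Σy² = 130.3, Σxy = 366.76
nΣxy − ΣxΣy = 2200.56 − 2238.58 = -38.02
nΣx² − (Σx)² = 6726.9 − 6674.89 = 52.01; nΣy² − (Σy)² = 781.8 − 750.76 = 31.04
r = -38.02 / √(52.01 × 31.04) = -38.02 / 40.1795 ≈ -0.9463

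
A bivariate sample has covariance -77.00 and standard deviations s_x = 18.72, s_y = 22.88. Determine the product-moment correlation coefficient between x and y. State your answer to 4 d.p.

-0.1798

r = Cov(x,y) / (s_x · s_y) = -77.00 / (18.72 × 22.88)
  = -77.00 / 428.3136 ≈ -0.1798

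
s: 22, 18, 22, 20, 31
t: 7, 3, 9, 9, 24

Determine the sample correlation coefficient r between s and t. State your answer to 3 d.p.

n = 5, Σs = 113, Σt = 52, Σs² = 2653, Σt² = 796, Σst = 1330
nΣst − ΣsΣt = 6650 − 5876 = 774
nΣs² − (Σs)² = 13265 − 12769 = 496; nΣt² − (Σt)² = 3980 − 2704 = 1276
r = 774 / √(496 × 1276) = 774 / 795.5476 ≈ 0.973

0.973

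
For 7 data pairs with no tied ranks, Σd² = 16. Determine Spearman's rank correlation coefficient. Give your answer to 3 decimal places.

0.714

ρ = 1 − 6Σd² / [n(n²−1)] = 1 − 6×16 / (7×48)
  = 1 − 96/336 = 1 − 0.2857 ≈ 0.714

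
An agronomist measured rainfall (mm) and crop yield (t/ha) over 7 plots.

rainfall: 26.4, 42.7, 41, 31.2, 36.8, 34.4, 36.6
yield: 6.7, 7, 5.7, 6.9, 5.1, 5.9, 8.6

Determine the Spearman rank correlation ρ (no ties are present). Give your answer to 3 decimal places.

Rank rainfall: 1, 7, 6, 2, 5, 3, 4
Rank yield: 4, 6, 2, 5, 1, 3, 7
d = rank(rainfall) − rank(yield): -3, 1, 4, -3, 4, 0, -3; Σd² = 60
ρ = 1 − 6Σd² / [n(n²−1)] = 1 − 6×60 / (7×48) = 1 − 360/336 ≈ -0.071

-0.071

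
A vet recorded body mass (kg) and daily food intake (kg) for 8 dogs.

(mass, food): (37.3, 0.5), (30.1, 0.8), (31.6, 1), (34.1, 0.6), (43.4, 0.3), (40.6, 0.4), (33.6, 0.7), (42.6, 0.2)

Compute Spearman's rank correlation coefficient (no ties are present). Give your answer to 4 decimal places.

Rank mass: 5, 1, 2, 4, 8, 6, 3, 7
Rank food: 4, 7, 8, 5, 2, 3, 6, 1
d = rank(mass) − rank(food): 1, -6, -6, -1, 6, 3, -3, 6; Σd² = 164
ρ = 1 − 6Σd² / [n(n²−1)] = 1 − 6×164 / (8×63) = 1 − 984/504 ≈ -0.9524

-0.9524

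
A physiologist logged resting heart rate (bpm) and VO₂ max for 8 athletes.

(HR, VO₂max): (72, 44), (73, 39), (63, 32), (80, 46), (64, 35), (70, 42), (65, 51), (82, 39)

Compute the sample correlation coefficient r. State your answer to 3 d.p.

0.246

n = 8, Σx = 569, Σy = 328, Σx² = 40827, Σy² = 13708, Σxy = 23404
nΣxy − ΣxΣy = 187232 − 186632 = 600
nΣx² − (Σx)² = 326616 − 323761 = 2855; nΣy² − (Σy)² = 109664 − 107584 = 2080
r = 600 / √(2855 × 2080) = 600 / 2436.8833 ≈ 0.246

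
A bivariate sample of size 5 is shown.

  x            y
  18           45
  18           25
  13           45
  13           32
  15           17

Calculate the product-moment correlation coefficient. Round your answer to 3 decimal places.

n = 5, Σx = 77, Σy = 164, Σx² = 1211, Σy² = 5988, Σxy = 2516
nΣxy − ΣxΣy = 12580 − 12628 = -48
nΣx² − (Σx)² = 6055 − 5929 = 126; nΣy² − (Σy)² = 29940 − 26896 = 3044
r = -48 / √(126 × 3044) = -48 / 619.3093 ≈ -0.078

-0.078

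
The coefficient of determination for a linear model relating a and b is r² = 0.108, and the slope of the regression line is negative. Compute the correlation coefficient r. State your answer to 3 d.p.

|r| = √0.108 = 0.329
The association is negative, so r = −0.329.

-0.329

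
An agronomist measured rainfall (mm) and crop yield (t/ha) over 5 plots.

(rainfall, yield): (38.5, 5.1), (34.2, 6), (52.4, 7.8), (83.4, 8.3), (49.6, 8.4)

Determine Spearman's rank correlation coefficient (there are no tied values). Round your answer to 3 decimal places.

0.600

Rank rainfall: 2, 1, 4, 5, 3
Rank yield: 1, 2, 3, 4, 5
d = rank(rainfall) − rank(yield): 1, -1, 1, 1, -2; Σd² = 8
ρ = 1 − 6Σd² / [n(n²−1)] = 1 − 6×8 / (5×24) = 1 − 48/120 ≈ 0.600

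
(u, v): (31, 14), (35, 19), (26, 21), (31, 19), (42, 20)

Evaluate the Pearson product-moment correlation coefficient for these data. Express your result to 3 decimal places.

0.078

n = 5, Σu = 165, Σv = 93, Σu² = 5587, Σv² = 1759, Σuv = 3074
nΣuv − ΣuΣv = 15370 − 15345 = 25
nΣu² − (Σu)² = 27935 − 27225 = 710; nΣv² − (Σv)² = 8795 − 8649 = 146
r = 25 / √(710 × 146) = 25 / 321.9627 ≈ 0.078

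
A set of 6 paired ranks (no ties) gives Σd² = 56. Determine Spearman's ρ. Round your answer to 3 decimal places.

-0.600

ρ = 1 − 6Σd² / [n(n²−1)] = 1 − 6×56 / (6×35)
  = 1 − 336/210 = 1 − 1.6000 ≈ -0.600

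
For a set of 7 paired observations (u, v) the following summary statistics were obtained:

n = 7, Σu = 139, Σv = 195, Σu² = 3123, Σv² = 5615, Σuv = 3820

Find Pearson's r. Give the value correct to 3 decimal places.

r = (nΣuv − ΣuΣv) / √[(nΣu² − (Σu)²)(nΣv² − (Σv)²)]
Numerator: 7×3820 − 139×195 = -365
Denominator: √[(21861 − 19321)(39305 − 38025)] = √[2540 × 1280] = 1803.1084
r = -365 / 1803.1084 ≈ -0.202

-0.202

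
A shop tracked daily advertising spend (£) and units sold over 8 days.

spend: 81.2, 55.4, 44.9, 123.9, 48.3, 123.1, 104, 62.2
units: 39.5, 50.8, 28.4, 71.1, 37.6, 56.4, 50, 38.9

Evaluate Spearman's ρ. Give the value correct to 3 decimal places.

0.857

Rank spend: 5, 3, 1, 8, 2, 7, 6, 4
Rank units: 4, 6, 1, 8, 2, 7, 5, 3
d = rank(spend) − rank(units): 1, -3, 0, 0, 0, 0, 1, 1; Σd² = 12
ρ = 1 − 6Σd² / [n(n²−1)] = 1 − 6×12 / (8×63) = 1 − 72/504 ≈ 0.857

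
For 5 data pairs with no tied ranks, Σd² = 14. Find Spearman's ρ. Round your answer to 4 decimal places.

0.3000

ρ = 1 − 6Σd² / [n(n²−1)] = 1 − 6×14 / (5×24)
  = 1 − 84/120 = 1 − 0.70000 ≈ 0.3000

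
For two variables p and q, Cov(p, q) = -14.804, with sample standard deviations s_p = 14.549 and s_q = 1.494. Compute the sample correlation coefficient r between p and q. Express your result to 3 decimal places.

-0.681

r = Cov(p,q) / (s_p · s_q) = -14.804 / (14.549 × 1.494)
  = -14.804 / 21.7362 ≈ -0.681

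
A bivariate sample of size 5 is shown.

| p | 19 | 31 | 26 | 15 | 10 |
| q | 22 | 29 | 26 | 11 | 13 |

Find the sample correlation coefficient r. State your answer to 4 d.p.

0.9305

n = 5, Σp = 101, Σq = 101, Σp² = 2323, Σq² = 2291, Σpq = 2288
nΣpq − ΣpΣq = 11440 − 10201 = 1239
nΣp² − (Σp)² = 11615 − 10201 = 1414; nΣq² − (Σq)² = 11455 − 10201 = 1254
r = 1239 / √(1414 × 1254) = 1239 / 1331.5990 ≈ 0.9305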